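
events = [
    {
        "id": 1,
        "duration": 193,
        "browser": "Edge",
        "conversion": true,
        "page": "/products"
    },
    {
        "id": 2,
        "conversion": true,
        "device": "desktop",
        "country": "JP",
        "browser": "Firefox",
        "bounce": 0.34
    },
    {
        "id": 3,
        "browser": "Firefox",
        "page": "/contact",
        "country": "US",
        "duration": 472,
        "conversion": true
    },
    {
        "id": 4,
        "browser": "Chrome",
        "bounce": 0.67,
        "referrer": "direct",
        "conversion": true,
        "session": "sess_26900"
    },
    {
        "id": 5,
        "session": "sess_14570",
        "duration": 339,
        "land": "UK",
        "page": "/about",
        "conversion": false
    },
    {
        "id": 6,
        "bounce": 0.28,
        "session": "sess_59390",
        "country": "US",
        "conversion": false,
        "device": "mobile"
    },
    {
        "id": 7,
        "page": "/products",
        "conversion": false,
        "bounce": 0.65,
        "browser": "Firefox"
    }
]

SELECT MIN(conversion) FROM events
False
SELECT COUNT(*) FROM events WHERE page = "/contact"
1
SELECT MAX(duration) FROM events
472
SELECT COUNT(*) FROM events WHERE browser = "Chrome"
1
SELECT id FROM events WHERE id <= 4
[1, 2, 3, 4]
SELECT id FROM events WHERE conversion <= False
[5, 6, 7]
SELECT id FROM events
[1, 2, 3, 4, 5, 6, 7]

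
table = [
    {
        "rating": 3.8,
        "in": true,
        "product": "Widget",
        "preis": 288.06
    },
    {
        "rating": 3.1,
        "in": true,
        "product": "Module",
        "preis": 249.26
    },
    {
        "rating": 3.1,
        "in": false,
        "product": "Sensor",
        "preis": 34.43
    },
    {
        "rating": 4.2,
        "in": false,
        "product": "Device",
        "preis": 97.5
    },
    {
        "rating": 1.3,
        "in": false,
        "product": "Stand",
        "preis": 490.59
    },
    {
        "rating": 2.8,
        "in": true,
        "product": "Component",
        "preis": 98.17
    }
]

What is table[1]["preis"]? 249.26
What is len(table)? 6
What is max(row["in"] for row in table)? True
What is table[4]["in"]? False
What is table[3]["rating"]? 4.2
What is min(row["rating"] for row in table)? 1.3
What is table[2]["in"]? False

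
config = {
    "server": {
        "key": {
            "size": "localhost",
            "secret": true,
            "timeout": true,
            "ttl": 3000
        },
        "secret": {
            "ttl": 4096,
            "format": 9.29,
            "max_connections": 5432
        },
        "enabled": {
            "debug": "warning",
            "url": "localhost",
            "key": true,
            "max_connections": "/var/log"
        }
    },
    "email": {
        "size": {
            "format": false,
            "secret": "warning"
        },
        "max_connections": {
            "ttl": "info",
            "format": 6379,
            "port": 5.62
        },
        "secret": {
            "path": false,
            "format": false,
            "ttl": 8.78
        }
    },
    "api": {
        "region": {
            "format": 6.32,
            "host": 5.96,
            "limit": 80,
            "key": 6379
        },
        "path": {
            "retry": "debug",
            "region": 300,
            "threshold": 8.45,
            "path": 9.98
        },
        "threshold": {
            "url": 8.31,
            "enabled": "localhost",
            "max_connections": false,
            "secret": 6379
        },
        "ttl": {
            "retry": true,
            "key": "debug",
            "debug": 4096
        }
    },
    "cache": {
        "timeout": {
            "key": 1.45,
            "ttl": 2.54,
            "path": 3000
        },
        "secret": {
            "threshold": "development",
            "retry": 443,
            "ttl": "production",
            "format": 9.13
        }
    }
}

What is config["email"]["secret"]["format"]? False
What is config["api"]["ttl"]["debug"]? 4096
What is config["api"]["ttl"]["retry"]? True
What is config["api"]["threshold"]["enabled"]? "localhost"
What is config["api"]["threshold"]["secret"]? 6379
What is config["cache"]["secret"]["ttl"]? "production"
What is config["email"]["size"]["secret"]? "warning"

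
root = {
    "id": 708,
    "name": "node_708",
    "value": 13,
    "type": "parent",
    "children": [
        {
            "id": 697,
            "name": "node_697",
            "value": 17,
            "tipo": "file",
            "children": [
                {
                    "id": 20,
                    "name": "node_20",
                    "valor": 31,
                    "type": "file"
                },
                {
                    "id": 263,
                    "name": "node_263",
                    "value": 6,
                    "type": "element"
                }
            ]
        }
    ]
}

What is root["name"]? "node_708"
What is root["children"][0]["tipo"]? "file"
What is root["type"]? "parent"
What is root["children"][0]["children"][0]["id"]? 20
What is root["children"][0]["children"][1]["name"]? "node_263"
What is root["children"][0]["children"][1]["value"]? 6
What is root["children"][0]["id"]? 697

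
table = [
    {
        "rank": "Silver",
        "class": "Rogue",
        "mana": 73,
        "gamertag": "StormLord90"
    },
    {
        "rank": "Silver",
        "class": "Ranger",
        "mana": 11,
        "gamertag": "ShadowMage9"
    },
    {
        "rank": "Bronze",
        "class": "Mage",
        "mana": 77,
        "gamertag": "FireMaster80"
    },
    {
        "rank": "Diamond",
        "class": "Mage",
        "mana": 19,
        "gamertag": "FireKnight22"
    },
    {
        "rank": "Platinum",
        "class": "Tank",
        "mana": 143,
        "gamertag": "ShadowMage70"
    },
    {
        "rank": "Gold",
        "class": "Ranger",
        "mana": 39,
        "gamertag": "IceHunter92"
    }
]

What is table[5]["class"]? "Ranger"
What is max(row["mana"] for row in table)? 143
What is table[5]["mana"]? 39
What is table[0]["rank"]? "Silver"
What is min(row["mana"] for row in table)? 11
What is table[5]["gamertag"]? "IceHunter92"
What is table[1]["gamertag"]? "ShadowMage9"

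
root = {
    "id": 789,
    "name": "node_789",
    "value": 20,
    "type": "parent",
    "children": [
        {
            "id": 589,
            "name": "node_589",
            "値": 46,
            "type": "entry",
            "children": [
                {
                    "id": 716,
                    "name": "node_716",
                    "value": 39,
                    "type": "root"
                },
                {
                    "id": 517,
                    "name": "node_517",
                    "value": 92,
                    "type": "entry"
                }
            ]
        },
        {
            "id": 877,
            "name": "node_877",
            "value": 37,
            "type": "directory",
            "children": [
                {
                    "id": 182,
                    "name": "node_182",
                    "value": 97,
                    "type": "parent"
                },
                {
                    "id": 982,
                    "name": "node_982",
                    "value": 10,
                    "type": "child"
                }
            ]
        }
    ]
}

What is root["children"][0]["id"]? 589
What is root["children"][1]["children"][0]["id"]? 182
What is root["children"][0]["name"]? "node_589"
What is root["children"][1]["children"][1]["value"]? 10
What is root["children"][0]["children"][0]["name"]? "node_716"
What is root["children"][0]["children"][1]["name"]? "node_517"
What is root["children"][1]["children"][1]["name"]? "node_982"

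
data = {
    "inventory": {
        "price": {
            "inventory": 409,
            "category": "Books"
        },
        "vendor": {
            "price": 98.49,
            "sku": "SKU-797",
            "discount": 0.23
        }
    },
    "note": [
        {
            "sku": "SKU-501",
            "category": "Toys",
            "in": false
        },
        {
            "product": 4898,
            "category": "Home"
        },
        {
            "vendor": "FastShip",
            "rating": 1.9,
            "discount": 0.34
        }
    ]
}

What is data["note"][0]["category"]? "Toys"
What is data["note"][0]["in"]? False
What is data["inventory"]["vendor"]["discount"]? 0.23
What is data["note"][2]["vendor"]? "FastShip"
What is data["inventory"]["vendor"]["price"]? 98.49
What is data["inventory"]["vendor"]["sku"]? "SKU-797"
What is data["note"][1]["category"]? "Home"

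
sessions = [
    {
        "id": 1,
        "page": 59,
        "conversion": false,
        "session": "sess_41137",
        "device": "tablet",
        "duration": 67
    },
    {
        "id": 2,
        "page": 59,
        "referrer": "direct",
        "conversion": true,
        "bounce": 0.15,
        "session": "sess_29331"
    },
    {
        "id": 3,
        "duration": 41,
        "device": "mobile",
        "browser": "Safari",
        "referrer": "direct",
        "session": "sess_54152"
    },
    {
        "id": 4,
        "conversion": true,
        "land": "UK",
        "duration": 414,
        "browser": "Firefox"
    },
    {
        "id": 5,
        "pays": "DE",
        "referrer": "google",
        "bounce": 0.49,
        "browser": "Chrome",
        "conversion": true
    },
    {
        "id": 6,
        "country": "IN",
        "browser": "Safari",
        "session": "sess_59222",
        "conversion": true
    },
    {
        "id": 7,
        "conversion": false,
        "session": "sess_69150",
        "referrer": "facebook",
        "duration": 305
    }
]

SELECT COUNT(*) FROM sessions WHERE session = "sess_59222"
1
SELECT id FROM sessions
[1, 2, 3, 4, 5, 6, 7]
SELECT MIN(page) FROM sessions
59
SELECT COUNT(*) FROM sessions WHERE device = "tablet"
1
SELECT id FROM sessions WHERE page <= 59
[1, 2]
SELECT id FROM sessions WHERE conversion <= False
[1, 7]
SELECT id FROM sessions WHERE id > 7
[]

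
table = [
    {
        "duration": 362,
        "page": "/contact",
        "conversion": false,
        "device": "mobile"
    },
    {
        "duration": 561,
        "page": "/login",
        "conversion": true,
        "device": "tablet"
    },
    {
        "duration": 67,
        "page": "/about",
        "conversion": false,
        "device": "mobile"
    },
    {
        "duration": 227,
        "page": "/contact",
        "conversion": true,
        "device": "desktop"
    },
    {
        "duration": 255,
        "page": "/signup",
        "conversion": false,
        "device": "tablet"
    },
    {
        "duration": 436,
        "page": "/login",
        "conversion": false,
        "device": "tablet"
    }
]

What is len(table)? 6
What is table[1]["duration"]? 561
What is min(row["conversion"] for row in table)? False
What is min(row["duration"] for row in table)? 67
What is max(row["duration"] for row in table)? 561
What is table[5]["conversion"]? False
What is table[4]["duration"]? 255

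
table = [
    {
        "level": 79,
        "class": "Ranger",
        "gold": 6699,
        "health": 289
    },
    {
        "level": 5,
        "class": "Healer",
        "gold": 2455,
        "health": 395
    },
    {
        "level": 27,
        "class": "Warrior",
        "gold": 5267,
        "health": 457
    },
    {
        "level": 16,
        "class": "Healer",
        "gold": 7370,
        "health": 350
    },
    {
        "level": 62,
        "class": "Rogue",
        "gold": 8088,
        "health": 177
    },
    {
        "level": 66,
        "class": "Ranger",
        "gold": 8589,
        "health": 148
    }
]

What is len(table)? 6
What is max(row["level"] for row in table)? 79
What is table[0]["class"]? "Ranger"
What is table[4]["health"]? 177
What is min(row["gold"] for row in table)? 2455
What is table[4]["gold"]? 8088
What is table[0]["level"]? 79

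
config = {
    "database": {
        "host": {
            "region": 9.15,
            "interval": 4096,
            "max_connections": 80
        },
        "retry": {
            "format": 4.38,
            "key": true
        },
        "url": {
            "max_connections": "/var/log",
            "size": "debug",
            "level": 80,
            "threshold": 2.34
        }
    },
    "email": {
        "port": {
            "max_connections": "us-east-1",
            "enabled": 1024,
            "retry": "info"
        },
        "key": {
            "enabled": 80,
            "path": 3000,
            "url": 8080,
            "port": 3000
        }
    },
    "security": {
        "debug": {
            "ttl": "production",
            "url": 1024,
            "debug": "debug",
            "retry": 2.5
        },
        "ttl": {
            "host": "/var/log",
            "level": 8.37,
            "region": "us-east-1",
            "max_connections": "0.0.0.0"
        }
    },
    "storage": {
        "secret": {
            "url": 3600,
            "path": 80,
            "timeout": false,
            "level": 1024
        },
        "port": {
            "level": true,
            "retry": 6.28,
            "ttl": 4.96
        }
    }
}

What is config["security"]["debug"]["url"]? 1024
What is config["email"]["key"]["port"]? 3000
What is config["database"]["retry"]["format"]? 4.38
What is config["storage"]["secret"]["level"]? 1024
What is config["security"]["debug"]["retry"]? 2.5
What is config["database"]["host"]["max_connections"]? 80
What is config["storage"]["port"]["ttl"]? 4.96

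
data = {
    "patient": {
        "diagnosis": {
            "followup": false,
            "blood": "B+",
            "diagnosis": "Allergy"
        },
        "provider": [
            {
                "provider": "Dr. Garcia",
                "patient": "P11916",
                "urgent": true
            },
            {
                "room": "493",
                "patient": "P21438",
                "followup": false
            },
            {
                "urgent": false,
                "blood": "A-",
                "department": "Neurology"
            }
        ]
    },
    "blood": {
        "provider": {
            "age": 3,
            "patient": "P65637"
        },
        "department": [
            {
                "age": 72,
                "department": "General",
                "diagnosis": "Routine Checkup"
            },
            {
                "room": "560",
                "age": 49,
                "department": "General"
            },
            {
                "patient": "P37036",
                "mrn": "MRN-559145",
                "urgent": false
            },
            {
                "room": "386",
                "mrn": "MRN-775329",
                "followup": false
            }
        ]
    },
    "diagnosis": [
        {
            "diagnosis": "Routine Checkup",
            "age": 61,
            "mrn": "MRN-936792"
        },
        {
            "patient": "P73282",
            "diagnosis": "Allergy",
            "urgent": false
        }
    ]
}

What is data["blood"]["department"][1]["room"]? "560"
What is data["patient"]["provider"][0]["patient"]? "P11916"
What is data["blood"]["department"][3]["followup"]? False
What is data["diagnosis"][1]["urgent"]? False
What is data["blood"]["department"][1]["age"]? 49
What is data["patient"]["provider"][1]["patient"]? "P21438"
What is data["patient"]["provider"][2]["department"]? "Neurology"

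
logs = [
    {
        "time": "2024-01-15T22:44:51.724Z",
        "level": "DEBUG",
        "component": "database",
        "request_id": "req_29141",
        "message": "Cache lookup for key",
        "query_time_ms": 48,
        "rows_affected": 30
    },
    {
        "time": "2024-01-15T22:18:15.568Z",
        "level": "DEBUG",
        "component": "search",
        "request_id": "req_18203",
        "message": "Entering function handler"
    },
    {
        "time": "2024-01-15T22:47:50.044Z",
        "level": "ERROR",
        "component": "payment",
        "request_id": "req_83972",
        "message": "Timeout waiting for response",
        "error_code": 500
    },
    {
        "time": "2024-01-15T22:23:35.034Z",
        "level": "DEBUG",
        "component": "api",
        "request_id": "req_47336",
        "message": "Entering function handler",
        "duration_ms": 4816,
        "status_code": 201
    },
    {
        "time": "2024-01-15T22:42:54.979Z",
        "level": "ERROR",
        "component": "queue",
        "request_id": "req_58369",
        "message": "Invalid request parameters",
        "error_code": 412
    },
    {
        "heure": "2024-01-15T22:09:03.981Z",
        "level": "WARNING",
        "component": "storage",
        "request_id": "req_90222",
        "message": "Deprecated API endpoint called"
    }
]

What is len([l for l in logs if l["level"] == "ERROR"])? 2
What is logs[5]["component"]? "storage"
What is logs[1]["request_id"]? "req_18203"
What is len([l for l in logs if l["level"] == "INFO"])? 0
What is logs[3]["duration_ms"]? 4816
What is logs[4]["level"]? "ERROR"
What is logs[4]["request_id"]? "req_58369"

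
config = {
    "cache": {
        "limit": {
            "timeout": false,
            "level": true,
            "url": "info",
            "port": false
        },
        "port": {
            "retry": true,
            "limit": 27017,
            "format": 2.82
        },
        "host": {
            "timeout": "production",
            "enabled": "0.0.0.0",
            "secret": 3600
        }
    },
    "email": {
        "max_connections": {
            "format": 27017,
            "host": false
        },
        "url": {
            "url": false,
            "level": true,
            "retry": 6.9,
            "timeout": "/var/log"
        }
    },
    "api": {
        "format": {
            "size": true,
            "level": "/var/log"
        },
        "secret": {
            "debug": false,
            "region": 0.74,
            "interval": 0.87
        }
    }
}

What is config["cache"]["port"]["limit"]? 27017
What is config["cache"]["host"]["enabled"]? "0.0.0.0"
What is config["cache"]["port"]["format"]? 2.82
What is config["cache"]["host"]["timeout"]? "production"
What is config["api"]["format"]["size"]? True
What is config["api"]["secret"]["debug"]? False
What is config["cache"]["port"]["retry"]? True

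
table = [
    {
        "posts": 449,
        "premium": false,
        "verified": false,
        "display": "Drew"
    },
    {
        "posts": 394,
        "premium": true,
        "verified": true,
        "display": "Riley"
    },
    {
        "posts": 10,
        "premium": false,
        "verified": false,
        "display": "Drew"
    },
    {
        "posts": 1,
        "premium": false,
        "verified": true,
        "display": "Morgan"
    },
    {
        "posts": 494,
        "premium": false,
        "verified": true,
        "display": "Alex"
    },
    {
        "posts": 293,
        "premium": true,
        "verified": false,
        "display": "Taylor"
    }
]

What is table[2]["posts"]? 10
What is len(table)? 6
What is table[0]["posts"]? 449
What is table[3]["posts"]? 1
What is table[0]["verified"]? False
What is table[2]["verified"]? False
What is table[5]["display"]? "Taylor"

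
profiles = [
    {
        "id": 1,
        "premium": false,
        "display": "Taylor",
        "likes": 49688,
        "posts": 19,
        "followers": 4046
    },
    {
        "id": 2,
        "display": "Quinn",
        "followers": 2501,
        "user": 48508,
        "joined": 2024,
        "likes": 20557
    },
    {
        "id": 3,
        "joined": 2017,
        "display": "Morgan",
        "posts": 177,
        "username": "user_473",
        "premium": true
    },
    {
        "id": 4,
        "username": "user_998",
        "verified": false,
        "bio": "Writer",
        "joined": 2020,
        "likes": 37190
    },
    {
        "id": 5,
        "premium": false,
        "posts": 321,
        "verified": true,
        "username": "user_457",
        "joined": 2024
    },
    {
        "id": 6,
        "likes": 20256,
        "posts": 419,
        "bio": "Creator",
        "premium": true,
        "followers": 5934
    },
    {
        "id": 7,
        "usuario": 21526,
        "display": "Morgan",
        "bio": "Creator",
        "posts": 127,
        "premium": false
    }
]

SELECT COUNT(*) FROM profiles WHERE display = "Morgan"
2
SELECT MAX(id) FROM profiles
7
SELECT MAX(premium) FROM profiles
True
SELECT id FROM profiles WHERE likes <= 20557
[2, 6]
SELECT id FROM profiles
[1, 2, 3, 4, 5, 6, 7]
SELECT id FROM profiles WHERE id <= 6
[1, 2, 3, 4, 5, 6]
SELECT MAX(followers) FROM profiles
5934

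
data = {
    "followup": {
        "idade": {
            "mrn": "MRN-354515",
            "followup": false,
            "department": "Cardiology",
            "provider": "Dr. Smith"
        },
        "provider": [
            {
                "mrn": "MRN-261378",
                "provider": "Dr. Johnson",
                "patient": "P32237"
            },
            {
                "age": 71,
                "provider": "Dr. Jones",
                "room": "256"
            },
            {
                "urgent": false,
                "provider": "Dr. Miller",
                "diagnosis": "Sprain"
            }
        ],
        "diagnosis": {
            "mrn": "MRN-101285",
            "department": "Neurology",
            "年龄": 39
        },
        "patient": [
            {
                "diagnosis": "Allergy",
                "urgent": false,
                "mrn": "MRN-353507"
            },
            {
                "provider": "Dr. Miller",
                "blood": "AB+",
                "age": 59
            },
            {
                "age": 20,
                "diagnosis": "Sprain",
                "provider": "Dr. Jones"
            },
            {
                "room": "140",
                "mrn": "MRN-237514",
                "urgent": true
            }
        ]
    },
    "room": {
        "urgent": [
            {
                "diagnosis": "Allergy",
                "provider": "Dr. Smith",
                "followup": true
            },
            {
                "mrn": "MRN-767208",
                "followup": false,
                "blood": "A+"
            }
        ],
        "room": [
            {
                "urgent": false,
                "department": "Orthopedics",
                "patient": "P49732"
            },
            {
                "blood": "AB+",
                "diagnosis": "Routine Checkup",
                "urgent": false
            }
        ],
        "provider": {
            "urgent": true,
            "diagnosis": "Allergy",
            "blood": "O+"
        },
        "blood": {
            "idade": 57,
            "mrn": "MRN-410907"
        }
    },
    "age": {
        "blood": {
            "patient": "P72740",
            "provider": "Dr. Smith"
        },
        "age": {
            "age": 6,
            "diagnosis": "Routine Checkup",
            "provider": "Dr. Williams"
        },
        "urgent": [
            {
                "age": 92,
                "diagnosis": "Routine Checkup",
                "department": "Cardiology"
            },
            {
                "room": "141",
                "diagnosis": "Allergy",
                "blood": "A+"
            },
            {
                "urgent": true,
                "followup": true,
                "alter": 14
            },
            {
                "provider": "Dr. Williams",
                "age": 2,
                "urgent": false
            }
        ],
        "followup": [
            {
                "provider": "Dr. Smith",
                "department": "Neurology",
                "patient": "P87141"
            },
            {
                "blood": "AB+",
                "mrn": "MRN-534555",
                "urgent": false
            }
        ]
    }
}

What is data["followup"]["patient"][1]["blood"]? "AB+"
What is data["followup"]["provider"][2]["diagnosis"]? "Sprain"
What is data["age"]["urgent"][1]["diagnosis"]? "Allergy"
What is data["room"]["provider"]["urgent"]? True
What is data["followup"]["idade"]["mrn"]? "MRN-354515"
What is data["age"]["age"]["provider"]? "Dr. Williams"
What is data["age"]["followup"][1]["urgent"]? False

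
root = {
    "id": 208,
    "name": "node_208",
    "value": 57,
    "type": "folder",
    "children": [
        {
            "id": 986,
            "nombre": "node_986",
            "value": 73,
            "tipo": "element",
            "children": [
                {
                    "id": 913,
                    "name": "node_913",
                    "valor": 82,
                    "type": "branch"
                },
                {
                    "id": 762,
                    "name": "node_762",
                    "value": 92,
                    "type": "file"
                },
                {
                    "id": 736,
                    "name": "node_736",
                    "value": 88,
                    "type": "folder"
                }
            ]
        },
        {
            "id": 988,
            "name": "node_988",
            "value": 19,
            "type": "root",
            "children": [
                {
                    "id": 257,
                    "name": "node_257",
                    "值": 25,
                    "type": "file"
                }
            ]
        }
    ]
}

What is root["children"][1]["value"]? 19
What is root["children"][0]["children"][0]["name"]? "node_913"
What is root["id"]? 208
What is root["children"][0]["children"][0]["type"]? "branch"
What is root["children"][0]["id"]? 986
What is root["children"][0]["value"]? 73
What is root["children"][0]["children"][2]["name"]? "node_736"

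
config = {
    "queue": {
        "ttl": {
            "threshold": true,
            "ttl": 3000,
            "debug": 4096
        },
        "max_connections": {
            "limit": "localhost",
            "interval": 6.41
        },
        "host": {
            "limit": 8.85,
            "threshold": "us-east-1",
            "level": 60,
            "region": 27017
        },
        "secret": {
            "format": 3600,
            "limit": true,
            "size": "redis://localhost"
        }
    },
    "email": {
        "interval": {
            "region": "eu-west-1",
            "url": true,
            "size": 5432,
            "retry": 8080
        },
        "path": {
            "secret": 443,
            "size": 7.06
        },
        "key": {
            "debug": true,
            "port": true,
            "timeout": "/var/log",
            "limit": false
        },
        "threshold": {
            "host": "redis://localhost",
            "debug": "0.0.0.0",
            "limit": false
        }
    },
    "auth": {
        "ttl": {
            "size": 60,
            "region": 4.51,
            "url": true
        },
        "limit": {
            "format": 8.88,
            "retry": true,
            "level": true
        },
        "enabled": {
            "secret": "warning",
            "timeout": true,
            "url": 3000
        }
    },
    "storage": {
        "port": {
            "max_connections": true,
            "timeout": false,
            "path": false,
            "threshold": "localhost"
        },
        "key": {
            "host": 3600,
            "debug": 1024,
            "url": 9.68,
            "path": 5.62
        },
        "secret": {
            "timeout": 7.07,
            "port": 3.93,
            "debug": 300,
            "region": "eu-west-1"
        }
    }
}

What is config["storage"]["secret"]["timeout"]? 7.07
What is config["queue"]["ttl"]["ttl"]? 3000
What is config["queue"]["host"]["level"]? 60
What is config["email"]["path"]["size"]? 7.06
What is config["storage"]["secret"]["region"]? "eu-west-1"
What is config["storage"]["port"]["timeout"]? False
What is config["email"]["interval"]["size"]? 5432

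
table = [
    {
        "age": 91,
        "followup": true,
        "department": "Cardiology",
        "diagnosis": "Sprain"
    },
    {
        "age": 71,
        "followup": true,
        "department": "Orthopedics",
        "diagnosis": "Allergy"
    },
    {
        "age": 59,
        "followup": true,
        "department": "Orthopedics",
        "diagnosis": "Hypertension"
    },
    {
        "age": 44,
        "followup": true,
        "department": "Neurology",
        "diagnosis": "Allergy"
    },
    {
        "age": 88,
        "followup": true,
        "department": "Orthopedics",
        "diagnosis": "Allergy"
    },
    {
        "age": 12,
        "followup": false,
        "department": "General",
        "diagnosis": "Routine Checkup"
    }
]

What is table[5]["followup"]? False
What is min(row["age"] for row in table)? 12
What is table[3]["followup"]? True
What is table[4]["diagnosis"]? "Allergy"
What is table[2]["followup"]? True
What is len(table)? 6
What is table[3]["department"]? "Neurology"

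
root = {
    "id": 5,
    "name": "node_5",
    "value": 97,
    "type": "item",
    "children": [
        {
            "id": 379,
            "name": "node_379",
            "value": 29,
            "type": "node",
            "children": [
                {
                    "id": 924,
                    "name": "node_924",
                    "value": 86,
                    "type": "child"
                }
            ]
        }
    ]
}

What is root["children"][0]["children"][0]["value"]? 86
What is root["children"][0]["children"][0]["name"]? "node_924"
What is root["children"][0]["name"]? "node_379"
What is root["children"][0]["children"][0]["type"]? "child"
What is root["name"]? "node_5"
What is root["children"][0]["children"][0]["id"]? 924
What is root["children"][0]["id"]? 379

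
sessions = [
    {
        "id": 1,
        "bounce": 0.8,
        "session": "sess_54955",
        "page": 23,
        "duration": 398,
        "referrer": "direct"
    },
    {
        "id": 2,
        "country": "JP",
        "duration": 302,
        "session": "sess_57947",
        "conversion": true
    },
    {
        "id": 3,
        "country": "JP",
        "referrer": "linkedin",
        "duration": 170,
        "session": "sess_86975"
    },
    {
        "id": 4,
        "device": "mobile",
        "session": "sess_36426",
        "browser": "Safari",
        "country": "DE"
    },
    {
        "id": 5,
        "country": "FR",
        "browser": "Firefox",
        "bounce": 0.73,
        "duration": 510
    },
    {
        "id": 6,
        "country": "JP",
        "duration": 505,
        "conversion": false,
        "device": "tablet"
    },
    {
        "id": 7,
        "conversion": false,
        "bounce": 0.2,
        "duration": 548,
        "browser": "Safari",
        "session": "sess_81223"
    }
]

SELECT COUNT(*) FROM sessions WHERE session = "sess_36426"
1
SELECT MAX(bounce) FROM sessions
0.8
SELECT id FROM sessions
[1, 2, 3, 4, 5, 6, 7]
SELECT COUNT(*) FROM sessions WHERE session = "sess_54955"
1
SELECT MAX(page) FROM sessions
23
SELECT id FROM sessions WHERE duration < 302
[3]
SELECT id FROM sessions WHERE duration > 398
[5, 6, 7]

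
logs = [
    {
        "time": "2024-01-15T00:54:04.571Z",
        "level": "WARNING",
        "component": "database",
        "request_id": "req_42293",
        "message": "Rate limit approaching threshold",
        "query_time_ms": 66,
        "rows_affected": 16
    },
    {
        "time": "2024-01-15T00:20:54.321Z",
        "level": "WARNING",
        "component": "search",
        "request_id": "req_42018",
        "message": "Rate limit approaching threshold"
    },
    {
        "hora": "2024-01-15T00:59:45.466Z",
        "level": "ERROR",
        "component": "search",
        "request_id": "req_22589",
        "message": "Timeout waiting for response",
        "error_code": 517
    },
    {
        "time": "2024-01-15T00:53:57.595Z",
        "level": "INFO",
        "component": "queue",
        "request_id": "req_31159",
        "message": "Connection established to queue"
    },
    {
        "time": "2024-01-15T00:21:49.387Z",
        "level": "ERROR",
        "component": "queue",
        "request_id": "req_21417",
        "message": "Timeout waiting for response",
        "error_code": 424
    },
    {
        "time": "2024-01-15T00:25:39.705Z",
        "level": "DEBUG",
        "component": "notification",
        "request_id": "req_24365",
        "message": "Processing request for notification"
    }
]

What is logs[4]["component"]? "queue"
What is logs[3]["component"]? "queue"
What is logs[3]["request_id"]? "req_31159"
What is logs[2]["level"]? "ERROR"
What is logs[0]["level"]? "WARNING"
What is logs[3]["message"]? "Connection established to queue"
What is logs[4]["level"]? "ERROR"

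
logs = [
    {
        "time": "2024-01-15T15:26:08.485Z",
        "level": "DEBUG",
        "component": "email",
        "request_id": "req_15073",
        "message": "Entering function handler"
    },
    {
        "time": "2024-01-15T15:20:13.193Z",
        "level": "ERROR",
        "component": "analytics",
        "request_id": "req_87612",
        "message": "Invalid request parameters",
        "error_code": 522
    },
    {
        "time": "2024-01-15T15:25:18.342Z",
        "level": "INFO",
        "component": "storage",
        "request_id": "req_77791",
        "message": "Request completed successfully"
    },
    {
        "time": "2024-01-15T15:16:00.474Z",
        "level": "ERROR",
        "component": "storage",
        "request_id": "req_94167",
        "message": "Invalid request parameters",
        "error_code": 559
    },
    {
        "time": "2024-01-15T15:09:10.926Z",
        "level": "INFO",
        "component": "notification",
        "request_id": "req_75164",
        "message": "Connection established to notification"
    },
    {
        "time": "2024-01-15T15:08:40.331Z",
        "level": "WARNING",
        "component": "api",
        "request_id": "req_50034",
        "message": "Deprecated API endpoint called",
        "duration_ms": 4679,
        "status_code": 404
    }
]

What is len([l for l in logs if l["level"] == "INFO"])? 2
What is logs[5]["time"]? "2024-01-15T15:08:40.331Z"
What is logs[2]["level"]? "INFO"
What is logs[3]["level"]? "ERROR"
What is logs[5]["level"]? "WARNING"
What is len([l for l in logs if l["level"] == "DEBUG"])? 1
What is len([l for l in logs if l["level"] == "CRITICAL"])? 0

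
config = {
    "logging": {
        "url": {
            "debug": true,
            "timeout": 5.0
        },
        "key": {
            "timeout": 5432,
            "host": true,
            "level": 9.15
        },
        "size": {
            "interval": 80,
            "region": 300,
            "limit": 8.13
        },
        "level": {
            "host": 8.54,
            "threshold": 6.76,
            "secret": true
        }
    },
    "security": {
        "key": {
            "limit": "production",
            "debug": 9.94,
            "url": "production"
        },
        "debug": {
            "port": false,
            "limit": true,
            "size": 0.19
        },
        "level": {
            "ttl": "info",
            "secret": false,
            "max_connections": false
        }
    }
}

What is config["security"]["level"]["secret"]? False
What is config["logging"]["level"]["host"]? 8.54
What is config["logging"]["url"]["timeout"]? 5.0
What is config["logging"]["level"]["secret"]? True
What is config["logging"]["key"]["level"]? 9.15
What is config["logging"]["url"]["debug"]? True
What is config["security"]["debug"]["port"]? False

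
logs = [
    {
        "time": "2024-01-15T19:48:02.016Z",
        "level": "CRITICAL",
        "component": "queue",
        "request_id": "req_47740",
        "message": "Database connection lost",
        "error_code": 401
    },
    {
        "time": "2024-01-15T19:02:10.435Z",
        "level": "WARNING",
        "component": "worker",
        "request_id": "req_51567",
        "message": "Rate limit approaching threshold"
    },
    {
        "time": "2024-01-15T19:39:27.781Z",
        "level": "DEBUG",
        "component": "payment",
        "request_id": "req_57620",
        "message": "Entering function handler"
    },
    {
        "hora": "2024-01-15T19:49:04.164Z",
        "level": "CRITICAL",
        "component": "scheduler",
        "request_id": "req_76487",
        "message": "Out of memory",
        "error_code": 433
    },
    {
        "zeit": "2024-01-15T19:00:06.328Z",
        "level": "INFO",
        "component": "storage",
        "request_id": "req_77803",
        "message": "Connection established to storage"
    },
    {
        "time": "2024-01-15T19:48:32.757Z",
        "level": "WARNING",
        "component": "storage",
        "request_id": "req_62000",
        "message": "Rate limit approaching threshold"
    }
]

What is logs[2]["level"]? "DEBUG"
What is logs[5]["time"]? "2024-01-15T19:48:32.757Z"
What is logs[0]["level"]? "CRITICAL"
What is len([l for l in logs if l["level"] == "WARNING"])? 2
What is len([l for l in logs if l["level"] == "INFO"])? 1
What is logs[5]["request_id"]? "req_62000"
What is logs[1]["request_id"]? "req_51567"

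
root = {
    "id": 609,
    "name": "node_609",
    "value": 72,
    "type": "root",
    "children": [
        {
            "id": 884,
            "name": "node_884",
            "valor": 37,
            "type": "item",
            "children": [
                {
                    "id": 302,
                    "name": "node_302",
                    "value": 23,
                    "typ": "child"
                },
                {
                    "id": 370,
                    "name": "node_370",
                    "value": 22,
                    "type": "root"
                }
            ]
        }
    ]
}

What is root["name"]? "node_609"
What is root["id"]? 609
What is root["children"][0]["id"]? 884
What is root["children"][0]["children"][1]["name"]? "node_370"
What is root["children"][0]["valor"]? 37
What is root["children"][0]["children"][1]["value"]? 22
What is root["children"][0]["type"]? "item"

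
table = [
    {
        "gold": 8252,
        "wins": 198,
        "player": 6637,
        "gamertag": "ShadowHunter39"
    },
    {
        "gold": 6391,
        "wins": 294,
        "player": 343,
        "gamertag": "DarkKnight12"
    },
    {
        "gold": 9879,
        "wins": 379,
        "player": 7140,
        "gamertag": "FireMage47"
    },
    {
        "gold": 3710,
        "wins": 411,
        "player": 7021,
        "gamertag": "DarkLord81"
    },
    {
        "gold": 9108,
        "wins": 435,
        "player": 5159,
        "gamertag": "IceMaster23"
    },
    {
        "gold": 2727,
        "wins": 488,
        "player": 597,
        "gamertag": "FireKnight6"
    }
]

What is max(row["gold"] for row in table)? 9879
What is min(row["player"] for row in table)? 343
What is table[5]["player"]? 597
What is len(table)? 6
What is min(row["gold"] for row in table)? 2727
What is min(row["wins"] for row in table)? 198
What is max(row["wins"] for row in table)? 488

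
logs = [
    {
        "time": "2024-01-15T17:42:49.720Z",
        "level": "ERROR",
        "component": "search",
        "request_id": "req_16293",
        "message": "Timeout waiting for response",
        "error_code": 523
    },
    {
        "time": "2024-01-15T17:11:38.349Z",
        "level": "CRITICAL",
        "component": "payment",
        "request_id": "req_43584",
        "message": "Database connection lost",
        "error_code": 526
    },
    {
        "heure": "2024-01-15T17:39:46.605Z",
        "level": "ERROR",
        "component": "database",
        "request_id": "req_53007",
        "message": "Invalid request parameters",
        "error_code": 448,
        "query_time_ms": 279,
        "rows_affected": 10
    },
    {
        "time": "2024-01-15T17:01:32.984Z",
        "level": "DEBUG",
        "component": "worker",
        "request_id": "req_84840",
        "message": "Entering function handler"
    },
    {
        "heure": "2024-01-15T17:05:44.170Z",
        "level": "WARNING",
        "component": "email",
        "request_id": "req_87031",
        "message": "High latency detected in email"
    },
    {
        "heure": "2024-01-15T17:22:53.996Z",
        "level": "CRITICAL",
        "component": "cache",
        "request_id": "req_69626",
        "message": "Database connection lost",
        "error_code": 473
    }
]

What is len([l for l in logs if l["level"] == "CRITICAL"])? 2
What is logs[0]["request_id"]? "req_16293"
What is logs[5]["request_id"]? "req_69626"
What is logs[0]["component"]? "search"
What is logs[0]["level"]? "ERROR"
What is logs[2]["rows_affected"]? 10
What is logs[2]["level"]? "ERROR"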